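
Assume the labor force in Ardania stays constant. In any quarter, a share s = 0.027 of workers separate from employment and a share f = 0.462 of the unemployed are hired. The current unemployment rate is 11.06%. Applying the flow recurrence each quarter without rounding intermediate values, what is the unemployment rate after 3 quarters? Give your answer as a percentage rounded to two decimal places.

Unemployment rate after three quarters ≈ 6.26%.

With a fixed labor force, u_{t+1} = u_t + s·(1−u_t) − f·u_t = u_t·(1−s−f) + s.
Here 1−s−f = 0.511 and s = 0.027.
u_1 = 0.110600 × 0.511 + 0.027 = 0.083517.
u_2 = 0.083517 × 0.511 + 0.027 = 0.069677.
u_3 = 0.069677 × 0.511 + 0.027 = 0.062605.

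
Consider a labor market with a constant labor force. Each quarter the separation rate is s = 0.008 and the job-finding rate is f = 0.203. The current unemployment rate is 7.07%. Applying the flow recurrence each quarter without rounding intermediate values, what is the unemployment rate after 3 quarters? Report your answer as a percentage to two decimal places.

Unemployment rate after three quarters ≈ 5.40%.

With a fixed labor force, u_{t+1} = u_t + s·(1−u_t) − f·u_t = u_t·(1−s−f) + s.
Here 1−s−f = 0.789 and s = 0.008.
u_1 = 0.070700 × 0.789 + 0.008 = 0.063782.
u_2 = 0.063782 × 0.789 + 0.008 = 0.058324.
u_3 = 0.058324 × 0.789 + 0.008 = 0.054018.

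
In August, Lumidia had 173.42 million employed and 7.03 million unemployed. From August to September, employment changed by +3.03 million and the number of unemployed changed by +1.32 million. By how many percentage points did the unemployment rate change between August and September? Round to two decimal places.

August: labor force = 173.42 + 7.03 = 180.45; u = 7.03/180.45 = 3.90%.
September: labor force = 176.45 + 8.35 = 184.80; u = 8.35/184.80 = 4.52%.
Change = 4.52% − 3.90% = +0.62 pp.

The unemployment rate changed by +0.62 percentage points.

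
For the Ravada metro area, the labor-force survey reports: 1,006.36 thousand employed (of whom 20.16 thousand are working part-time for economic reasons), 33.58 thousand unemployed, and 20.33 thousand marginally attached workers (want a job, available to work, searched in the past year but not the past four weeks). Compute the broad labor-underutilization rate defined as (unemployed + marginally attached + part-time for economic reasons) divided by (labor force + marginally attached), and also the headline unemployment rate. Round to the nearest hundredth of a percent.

Labor force = 1,006.36 + 33.58 = 1,039.94 thousand.
Numerator = 33.58 + 20.33 + 20.16 = 74.07 thousand.
Denominator = 1,039.94 + 20.33 = 1,060.27 thousand.
Broad rate = 74.07 / 1,060.27 = 6.99%.
Headline unemployment rate = 33.58 / 1,039.94 = 3.23%.

Broad underutilization rate ≈ 6.99%; headline unemployment rate ≈ 3.23%.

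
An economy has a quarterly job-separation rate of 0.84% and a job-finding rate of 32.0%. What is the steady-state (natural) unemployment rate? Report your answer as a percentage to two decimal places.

At steady state the flows balance: s·E = f·U, so U/(E+U) = s/(s+f).
u* = 0.84 / (0.84 + 32.0) = 0.84 / 32.84 = 2.56%.

Steady-state unemployment rate ≈ 2.56%.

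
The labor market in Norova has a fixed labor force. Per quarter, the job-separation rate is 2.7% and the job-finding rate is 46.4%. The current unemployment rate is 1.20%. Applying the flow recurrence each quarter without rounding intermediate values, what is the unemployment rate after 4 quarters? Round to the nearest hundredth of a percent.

With a fixed labor force, u_{t+1} = u_t + s·(1−u_t) − f·u_t = u_t·(1−s−f) + s.
Here 1−s−f = 0.509 and s = 0.027.
u_1 = 0.012000 × 0.509 + 0.027 = 0.033108.
u_2 = 0.033108 × 0.509 + 0.027 = 0.043852.
u_3 = 0.043852 × 0.509 + 0.027 = 0.049321.
u_4 = 0.049321 × 0.509 + 0.027 = 0.052104.

Unemployment rate after four quarters ≈ 5.21%.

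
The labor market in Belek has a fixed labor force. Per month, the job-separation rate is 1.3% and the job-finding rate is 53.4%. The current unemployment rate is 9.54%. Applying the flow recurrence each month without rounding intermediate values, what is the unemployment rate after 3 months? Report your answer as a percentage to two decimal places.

With a fixed labor force, u_{t+1} = u_t + s·(1−u_t) − f·u_t = u_t·(1−s−f) + s.
Here 1−s−f = 0.453 and s = 0.013.
u_1 = 0.095400 × 0.453 + 0.013 = 0.056216.
u_2 = 0.056216 × 0.453 + 0.013 = 0.038466.
u_3 = 0.038466 × 0.453 + 0.013 = 0.030425.

Unemployment rate after three months ≈ 3.04%.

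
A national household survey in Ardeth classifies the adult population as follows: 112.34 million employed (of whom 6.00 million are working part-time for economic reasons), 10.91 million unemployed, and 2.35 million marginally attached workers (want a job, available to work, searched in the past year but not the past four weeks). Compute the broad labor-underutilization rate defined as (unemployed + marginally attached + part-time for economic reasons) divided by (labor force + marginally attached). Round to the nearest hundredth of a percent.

Labor force = 112.34 + 10.91 = 123.25 million.
Numerator = 10.91 + 2.35 + 6.00 = 19.26 million.
Denominator = 123.25 + 2.35 = 125.60 million.
Broad rate = 19.26 / 125.60 = 15.33%.

Broad underutilization rate ≈ 15.33%.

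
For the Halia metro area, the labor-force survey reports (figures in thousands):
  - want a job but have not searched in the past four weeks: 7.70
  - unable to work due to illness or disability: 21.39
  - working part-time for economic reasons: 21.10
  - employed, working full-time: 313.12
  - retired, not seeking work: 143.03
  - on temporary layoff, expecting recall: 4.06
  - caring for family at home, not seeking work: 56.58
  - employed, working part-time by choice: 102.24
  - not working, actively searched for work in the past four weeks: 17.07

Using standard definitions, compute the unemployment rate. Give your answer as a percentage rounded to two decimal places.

Unemployment rate ≈ 4.62%.

Employed = 21.10 + 313.12 + 102.24 = 436.46 thousand (anyone who worked, including part-time for economic reasons, counts as employed).
Unemployed = 4.06 + 17.07 = 21.13 thousand (jobless and actively searching, or on temporary layoff).
Labor force = 436.46 + 21.13 = 457.59 thousand.
Unemployment rate = 21.13 / 457.59 = 4.62%.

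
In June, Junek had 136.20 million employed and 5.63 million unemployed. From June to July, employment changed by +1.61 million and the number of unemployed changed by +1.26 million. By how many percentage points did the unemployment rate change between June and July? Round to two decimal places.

The unemployment rate changed by +0.79 percentage points.

June: labor force = 136.20 + 5.63 = 141.83; u = 5.63/141.83 = 3.97%.
July: labor force = 137.81 + 6.89 = 144.70; u = 6.89/144.70 = 4.76%.
Change = 4.76% − 3.97% = +0.79 pp.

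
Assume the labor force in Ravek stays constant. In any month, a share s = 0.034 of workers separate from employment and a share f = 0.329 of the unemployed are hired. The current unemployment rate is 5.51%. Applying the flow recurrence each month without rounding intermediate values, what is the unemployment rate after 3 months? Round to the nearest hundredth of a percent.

With a fixed labor force, u_{t+1} = u_t + s·(1−u_t) − f·u_t = u_t·(1−s−f) + s.
Here 1−s−f = 0.637 and s = 0.034.
u_1 = 0.055100 × 0.637 + 0.034 = 0.069099.
u_2 = 0.069099 × 0.637 + 0.034 = 0.078016.
u_3 = 0.078016 × 0.637 + 0.034 = 0.083696.

Unemployment rate after three months ≈ 8.37%.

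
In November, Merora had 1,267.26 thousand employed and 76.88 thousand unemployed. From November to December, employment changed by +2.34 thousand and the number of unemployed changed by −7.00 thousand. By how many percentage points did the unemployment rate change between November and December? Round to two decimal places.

The unemployment rate changed by −0.50 percentage points.

November: labor force = 1,267.26 + 76.88 = 1,344.14; u = 76.88/1,344.14 = 5.72%.
December: labor force = 1,269.60 + 69.88 = 1,339.48; u = 69.88/1,339.48 = 5.22%.
Change = 5.22% − 5.72% = −0.50 pp.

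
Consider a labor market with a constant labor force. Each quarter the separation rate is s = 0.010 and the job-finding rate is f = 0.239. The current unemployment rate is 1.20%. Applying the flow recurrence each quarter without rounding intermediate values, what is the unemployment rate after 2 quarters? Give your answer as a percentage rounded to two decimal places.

With a fixed labor force, u_{t+1} = u_t + s·(1−u_t) − f·u_t = u_t·(1−s−f) + s.
Here 1−s−f = 0.751 and s = 0.010.
u_1 = 0.012000 × 0.751 + 0.010 = 0.019012.
u_2 = 0.019012 × 0.751 + 0.010 = 0.024278.

Unemployment rate after two quarters ≈ 2.43%.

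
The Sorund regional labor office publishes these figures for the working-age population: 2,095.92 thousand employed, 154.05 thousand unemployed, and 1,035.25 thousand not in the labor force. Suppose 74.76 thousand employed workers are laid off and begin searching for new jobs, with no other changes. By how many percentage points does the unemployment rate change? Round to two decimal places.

The unemployment rate changes by +3.32 percentage points.

Initially, labor force = 2,095.92 + 154.05 = 2,249.97 thousand, so u = 154.05/2,249.97 = 6.85%.
After the change, employed falls and unemployed rises by 74.76; labor force unchanged → E = 2,021.16, U = 228.81, labor force = 2,249.97 thousand.
New unemployment rate = 228.81 / 2,249.97 = 10.17%.
Change = 10.17% − 6.85% = +3.32 percentage points.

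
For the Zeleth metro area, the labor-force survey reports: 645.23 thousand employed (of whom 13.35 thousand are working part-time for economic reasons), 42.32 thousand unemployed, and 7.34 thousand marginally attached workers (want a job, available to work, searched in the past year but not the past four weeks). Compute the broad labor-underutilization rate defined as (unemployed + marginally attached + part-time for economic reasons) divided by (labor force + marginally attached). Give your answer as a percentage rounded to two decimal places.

Broad underutilization rate ≈ 9.07%.

Labor force = 645.23 + 42.32 = 687.55 thousand.
Numerator = 42.32 + 7.34 + 13.35 = 63.01 thousand.
Denominator = 687.55 + 7.34 = 694.89 thousand.
Broad rate = 63.01 / 694.89 = 9.07%.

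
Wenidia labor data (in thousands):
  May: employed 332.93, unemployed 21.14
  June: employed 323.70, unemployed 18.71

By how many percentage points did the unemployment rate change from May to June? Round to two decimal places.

May: labor force = 332.93 + 21.14 = 354.07; u = 21.14/354.07 = 5.97%.
June: labor force = 323.70 + 18.71 = 342.41; u = 18.71/342.41 = 5.46%.
Change = 5.46% − 5.97% = −0.51 pp.

The unemployment rate changed by −0.51 percentage points.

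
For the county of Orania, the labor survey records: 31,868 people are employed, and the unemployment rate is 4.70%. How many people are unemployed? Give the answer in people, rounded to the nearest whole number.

About 1,572 are unemployed.

Let U be the number unemployed. The labor force is E + U, and U/(E+U) = 0.0470.
So U = 0.0470 × 31,868 / (1 − 0.0470) = 1497.80 / 0.9530 ≈ 1,572.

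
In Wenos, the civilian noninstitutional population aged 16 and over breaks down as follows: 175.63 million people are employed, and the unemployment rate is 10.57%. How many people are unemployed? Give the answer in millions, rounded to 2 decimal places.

About 20.76 million are unemployed.

Let U be the number unemployed. The labor force is E + U, and U/(E+U) = 0.1057.
So U = 0.1057 × 175.63 / (1 − 0.1057) = 18.5641 / 0.8943 ≈ 20.76 million.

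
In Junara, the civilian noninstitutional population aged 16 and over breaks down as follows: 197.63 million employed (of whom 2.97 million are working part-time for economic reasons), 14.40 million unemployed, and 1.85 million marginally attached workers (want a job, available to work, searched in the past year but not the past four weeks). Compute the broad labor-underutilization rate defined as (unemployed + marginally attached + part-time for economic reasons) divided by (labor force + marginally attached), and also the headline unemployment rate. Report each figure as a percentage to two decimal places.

Labor force = 197.63 + 14.40 = 212.03 million.
Numerator = 14.40 + 1.85 + 2.97 = 19.22 million.
Denominator = 212.03 + 1.85 = 213.88 million.
Broad rate = 19.22 / 213.88 = 8.99%.
Headline unemployment rate = 14.40 / 212.03 = 6.79%.

Broad underutilization rate ≈ 8.99%; headline unemployment rate ≈ 6.79%.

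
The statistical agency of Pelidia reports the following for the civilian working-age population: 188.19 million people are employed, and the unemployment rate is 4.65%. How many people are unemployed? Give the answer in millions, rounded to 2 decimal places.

About 9.18 million are unemployed.

Let U be the number unemployed. The labor force is E + U, and U/(E+U) = 0.0465.
So U = 0.0465 × 188.19 / (1 − 0.0465) = 8.7508 / 0.9535 ≈ 9.18 million.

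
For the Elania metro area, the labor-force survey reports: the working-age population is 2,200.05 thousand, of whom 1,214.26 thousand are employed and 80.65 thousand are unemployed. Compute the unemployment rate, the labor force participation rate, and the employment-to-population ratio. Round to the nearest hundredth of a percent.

Unemployment rate ≈ 6.23%; labor force participation rate ≈ 58.86%; employment-population ratio ≈ 55.19%.

Labor force = employed + unemployed = 1,214.26 + 80.65 = 1,294.91 thousand.
Unemployment rate = 80.65 / 1,294.91 = 6.23%.
Labor force participation rate = 1,294.91 / 2,200.05 = 58.86%.
Employment-population ratio = 1,214.26 / 2,200.05 = 55.19%.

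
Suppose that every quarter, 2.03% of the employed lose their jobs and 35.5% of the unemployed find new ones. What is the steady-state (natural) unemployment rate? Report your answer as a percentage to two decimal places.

Steady-state unemployment rate ≈ 5.41%.

At steady state the flows balance: s·E = f·U, so U/(E+U) = s/(s+f).
u* = 2.03 / (2.03 + 35.5) = 2.03 / 37.53 = 5.41%.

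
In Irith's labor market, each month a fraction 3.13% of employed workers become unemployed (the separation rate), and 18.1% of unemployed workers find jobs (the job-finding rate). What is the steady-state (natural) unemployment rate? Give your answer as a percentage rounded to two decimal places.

At steady state the flows balance: s·E = f·U, so U/(E+U) = s/(s+f).
u* = 3.13 / (3.13 + 18.1) = 3.13 / 21.23 = 14.74%.

Steady-state unemployment rate ≈ 14.74%.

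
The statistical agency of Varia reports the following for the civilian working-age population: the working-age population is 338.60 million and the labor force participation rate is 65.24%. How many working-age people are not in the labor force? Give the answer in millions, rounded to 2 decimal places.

About 117.70 million are not in the labor force.

Share not in the labor force = 1 − 0.6524 = 0.3476.
Not in labor force = 0.3476 × 338.60 ≈ 117.70 million.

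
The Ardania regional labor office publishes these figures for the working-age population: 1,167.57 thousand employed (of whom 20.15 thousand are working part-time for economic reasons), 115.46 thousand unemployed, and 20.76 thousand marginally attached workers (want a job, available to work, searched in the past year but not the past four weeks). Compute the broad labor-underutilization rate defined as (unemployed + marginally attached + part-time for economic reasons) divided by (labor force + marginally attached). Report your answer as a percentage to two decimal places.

Broad underutilization rate ≈ 11.99%.

Labor force = 1,167.57 + 115.46 = 1,283.03 thousand.
Numerator = 115.46 + 20.76 + 20.15 = 156.37 thousand.
Denominator = 1,283.03 + 20.76 = 1,303.79 thousand.
Broad rate = 156.37 / 1,303.79 = 11.99%.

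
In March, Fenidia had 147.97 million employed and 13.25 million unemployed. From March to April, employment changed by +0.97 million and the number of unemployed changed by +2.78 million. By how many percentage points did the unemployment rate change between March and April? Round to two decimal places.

The unemployment rate changed by +1.50 percentage points.

March: labor force = 147.97 + 13.25 = 161.22; u = 13.25/161.22 = 8.22%.
April: labor force = 148.94 + 16.03 = 164.97; u = 16.03/164.97 = 9.72%.
Change = 9.72% − 8.22% = +1.50 pp.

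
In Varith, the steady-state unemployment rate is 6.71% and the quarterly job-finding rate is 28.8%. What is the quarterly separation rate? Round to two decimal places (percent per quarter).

From u* = s/(s+f): s = u·f/(1−u).
s = 0.0671 × 28.8 / (1 − 0.0671) = 1.9325 / 0.9329 ≈ 2.07% per quarter.

Separation rate ≈ 2.07% per quarter.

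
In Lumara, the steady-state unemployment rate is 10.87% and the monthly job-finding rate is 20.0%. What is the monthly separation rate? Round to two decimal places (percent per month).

Separation rate ≈ 2.44% per month.

From u* = s/(s+f): s = u·f/(1−u).
s = 0.1087 × 20.0 / (1 − 0.1087) = 2.1740 / 0.8913 ≈ 2.44% per month.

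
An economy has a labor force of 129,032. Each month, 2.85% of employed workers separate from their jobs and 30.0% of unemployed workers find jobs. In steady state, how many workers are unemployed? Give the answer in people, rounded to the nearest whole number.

About 11,195 are unemployed in steady state.

Steady-state unemployment rate u* = s/(s+f) = 2.85/(2.85+30.0) = 0.086758.
Unemployed = u* × labor force = 0.086758 × 129,032 ≈ 11,195.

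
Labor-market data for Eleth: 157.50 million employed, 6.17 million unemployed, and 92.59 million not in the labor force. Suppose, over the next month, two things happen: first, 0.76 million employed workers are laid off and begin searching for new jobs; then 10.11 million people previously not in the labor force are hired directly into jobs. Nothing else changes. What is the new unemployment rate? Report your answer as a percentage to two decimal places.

Initially, labor force = 157.50 + 6.17 = 163.67 million, so u = 6.17/163.67 = 3.77%.
After the first change, employed falls and unemployed rises by 0.76; labor force unchanged → E = 156.74, U = 6.93, labor force = 163.67 million.
After the second change, employed and labor force both rise by 10.11; unemployed unchanged → E = 166.85, U = 6.93, labor force = 173.78 million.
New unemployment rate = 6.93 / 173.78 = 3.99%.

New unemployment rate ≈ 3.99%.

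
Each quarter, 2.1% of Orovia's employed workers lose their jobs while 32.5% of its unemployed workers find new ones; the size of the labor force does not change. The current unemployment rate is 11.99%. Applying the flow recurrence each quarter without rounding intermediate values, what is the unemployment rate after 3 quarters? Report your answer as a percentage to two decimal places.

With a fixed labor force, u_{t+1} = u_t + s·(1−u_t) − f·u_t = u_t·(1−s−f) + s.
Here 1−s−f = 0.654 and s = 0.021.
u_1 = 0.119900 × 0.654 + 0.021 = 0.099415.
u_2 = 0.099415 × 0.654 + 0.021 = 0.086017.
u_3 = 0.086017 × 0.654 + 0.021 = 0.077255.

Unemployment rate after three quarters ≈ 7.73%.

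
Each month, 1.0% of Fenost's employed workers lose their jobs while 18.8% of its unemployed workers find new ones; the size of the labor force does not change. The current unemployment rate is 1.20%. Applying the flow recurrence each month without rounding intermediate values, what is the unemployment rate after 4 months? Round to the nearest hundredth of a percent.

With a fixed labor force, u_{t+1} = u_t + s·(1−u_t) − f·u_t = u_t·(1−s−f) + s.
Here 1−s−f = 0.802 and s = 0.010.
u_1 = 0.012000 × 0.802 + 0.010 = 0.019624.
u_2 = 0.019624 × 0.802 + 0.010 = 0.025738.
u_3 = 0.025738 × 0.802 + 0.010 = 0.030642.
u_4 = 0.030642 × 0.802 + 0.010 = 0.034575.

Unemployment rate after four months ≈ 3.46%.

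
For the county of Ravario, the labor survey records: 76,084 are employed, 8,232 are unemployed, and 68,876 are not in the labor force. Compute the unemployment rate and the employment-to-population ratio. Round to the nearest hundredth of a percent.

Unemployment rate ≈ 9.76%; employment-population ratio ≈ 49.67%.

Labor force = employed + unemployed = 76,084 + 8,232 = 84,316.
Working-age population = 84,316 + 68,876 = 153,192.
Unemployment rate = 8,232 / 84,316 = 9.76%.
Employment-population ratio = 76,084 / 153,192 = 49.67%.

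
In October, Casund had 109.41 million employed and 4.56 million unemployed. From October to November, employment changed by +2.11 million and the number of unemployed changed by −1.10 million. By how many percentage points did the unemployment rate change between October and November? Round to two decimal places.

The unemployment rate changed by −0.99 percentage points.

October: labor force = 109.41 + 4.56 = 113.97; u = 4.56/113.97 = 4.00%.
November: labor force = 111.52 + 3.46 = 114.98; u = 3.46/114.98 = 3.01%.
Change = 3.01% − 4.00% = −0.99 pp.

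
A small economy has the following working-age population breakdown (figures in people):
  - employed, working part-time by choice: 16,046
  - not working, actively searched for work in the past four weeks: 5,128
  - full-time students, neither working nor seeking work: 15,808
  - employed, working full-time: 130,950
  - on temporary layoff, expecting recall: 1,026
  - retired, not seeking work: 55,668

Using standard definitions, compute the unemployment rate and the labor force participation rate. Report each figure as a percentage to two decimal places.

Employed = 16,046 + 130,950 = 146,996.
Unemployed = 5,128 + 1,026 = 6,154 (jobless and actively searching, or on temporary layoff).
Labor force = 146,996 + 6,154 = 153,150.
Not in labor force = 15,808 + 55,668 = 71,476 (those not working and not actively searching are outside the labor force).
Civilian working-age population = 153,150 + 71,476 = 224,626.
Unemployment rate = 6,154 / 153,150 = 4.02%.
Labor force participation rate = 153,150 / 224,626 = 68.18%.

Unemployment rate ≈ 4.02%; labor force participation rate ≈ 68.18%.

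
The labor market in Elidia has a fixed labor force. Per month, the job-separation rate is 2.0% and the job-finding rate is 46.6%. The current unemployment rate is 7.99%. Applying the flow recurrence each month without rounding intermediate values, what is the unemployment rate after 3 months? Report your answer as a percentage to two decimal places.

Unemployment rate after three months ≈ 4.64%.

With a fixed labor force, u_{t+1} = u_t + s·(1−u_t) − f·u_t = u_t·(1−s−f) + s.
Here 1−s−f = 0.514 and s = 0.020.
u_1 = 0.079900 × 0.514 + 0.020 = 0.061069.
u_2 = 0.061069 × 0.514 + 0.020 = 0.051389.
u_3 = 0.051389 × 0.514 + 0.020 = 0.046414.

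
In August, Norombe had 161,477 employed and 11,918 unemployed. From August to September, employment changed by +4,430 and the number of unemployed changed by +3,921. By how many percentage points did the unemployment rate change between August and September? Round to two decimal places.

August: labor force = 161,477 + 11,918 = 173,395; u = 11,918/173,395 = 6.87%.
September: labor force = 165,907 + 15,839 = 181,746; u = 15,839/181,746 = 8.71%.
Change = 8.71% − 6.87% = +1.84 pp.

The unemployment rate changed by +1.84 percentage points.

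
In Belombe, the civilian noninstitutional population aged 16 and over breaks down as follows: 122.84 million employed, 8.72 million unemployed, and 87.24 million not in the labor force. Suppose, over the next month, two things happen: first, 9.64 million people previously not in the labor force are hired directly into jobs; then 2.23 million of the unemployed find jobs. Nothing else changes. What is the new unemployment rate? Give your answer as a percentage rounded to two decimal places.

New unemployment rate ≈ 4.60%.

Initially, labor force = 122.84 + 8.72 = 131.56 million, so u = 8.72/131.56 = 6.63%.
After the first change, employed and labor force both rise by 9.64; unemployed unchanged → E = 132.48, U = 8.72, labor force = 141.20 million.
After the second change, unemployed falls and employed rises by 2.23; labor force unchanged → E = 134.71, U = 6.49, labor force = 141.20 million.
New unemployment rate = 6.49 / 141.20 = 4.60%.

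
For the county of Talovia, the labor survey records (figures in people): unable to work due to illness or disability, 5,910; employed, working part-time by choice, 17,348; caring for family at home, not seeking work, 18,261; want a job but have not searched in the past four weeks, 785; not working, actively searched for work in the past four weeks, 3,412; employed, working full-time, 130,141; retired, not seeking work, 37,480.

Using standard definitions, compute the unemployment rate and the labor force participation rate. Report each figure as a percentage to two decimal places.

Unemployment rate ≈ 2.26%; labor force participation rate ≈ 70.73%.

Employed = 17,348 + 130,141 = 147,489.
Unemployed = 3,412.
Labor force = 147,489 + 3,412 = 150,901.
Not in labor force = 5,910 + 18,261 + 785 + 37,480 = 62,436 (those not working and not actively searching are outside the labor force — including those who want a job but have given up searching).
Civilian working-age population = 150,901 + 62,436 = 213,337.
Unemployment rate = 3,412 / 150,901 = 2.26%.
Labor force participation rate = 150,901 / 213,337 = 70.73%.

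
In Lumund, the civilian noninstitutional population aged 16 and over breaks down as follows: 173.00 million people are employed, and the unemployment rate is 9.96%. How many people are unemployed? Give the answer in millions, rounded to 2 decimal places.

About 19.14 million are unemployed.

Let U be the number unemployed. The labor force is E + U, and U/(E+U) = 0.0996.
So U = 0.0996 × 173.00 / (1 − 0.0996) = 17.2308 / 0.9004 ≈ 19.14 million.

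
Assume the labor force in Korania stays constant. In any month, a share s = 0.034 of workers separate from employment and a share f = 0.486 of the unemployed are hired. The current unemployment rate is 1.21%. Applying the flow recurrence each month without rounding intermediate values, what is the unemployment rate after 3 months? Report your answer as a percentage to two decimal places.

Unemployment rate after three months ≈ 5.95%.

With a fixed labor force, u_{t+1} = u_t + s·(1−u_t) − f·u_t = u_t·(1−s−f) + s.
Here 1−s−f = 0.480 and s = 0.034.
u_1 = 0.012100 × 0.480 + 0.034 = 0.039808.
u_2 = 0.039808 × 0.480 + 0.034 = 0.053108.
u_3 = 0.053108 × 0.480 + 0.034 = 0.059492.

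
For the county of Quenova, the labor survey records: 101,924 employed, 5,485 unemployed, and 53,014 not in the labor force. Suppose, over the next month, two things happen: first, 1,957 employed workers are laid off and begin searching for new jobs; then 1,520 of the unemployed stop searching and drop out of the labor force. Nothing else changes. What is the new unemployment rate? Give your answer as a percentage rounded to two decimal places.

New unemployment rate ≈ 5.59%.

Initially, labor force = 101,924 + 5,485 = 107,409, so u = 5,485/107,409 = 5.11%.
After the first change, employed falls and unemployed rises by 1,957; labor force unchanged → E = 99,967, U = 7,442, labor force = 107,409.
After the second change, unemployed and labor force both fall by 1,520 → E = 99,967, U = 5,922, labor force = 105,889.
New unemployment rate = 5,922 / 105,889 = 5.59%.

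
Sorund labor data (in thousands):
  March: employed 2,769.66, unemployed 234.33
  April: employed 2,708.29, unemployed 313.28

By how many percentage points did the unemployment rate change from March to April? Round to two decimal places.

March: labor force = 2,769.66 + 234.33 = 3,003.99; u = 234.33/3,003.99 = 7.80%.
April: labor force = 2,708.29 + 313.28 = 3,021.57; u = 313.28/3,021.57 = 10.37%.
Change = 10.37% − 7.80% = +2.57 pp.

The unemployment rate changed by +2.57 percentage points.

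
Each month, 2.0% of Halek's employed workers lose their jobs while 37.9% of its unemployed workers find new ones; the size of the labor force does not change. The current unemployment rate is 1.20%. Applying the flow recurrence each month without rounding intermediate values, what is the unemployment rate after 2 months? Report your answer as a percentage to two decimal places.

Unemployment rate after two months ≈ 3.64%.

With a fixed labor force, u_{t+1} = u_t + s·(1−u_t) − f·u_t = u_t·(1−s−f) + s.
Here 1−s−f = 0.601 and s = 0.020.
u_1 = 0.012000 × 0.601 + 0.020 = 0.027212.
u_2 = 0.027212 × 0.601 + 0.020 = 0.036354.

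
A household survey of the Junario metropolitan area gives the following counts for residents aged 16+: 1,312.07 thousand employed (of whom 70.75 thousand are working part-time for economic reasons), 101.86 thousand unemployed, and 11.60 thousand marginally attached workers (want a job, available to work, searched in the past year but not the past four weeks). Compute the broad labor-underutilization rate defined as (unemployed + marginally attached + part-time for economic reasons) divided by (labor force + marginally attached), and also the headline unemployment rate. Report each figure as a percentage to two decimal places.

Broad underutilization rate ≈ 12.92%; headline unemployment rate ≈ 7.20%.

Labor force = 1,312.07 + 101.86 = 1,413.93 thousand.
Numerator = 101.86 + 11.60 + 70.75 = 184.21 thousand.
Denominator = 1,413.93 + 11.60 = 1,425.53 thousand.
Broad rate = 184.21 / 1,425.53 = 12.92%.
Headline unemployment rate = 101.86 / 1,413.93 = 7.20%.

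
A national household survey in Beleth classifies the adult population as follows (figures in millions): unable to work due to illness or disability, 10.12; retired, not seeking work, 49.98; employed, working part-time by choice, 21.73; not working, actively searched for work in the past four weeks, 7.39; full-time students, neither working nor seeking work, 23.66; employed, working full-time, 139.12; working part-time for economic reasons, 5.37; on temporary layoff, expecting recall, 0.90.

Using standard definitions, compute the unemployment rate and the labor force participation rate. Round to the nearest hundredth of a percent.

Employed = 21.73 + 139.12 + 5.37 = 166.22 million (anyone who worked, including part-time for economic reasons, counts as employed).
Unemployed = 7.39 + 0.90 = 8.29 million (jobless and actively searching, or on temporary layoff).
Labor force = 166.22 + 8.29 = 174.51 million.
Not in labor force = 10.12 + 49.98 + 23.66 = 83.76 million (those not working and not actively searching are outside the labor force).
Civilian working-age population = 174.51 + 83.76 = 258.27 million.
Unemployment rate = 8.29 / 174.51 = 4.75%.
Labor force participation rate = 174.51 / 258.27 = 67.57%.

Unemployment rate ≈ 4.75%; labor force participation rate ≈ 67.57%.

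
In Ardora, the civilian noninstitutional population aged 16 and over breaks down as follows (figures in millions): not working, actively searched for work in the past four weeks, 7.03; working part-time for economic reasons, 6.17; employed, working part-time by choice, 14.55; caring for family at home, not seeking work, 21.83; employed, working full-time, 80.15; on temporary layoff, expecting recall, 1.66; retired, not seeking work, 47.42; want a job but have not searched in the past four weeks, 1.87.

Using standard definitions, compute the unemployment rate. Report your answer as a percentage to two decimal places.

Unemployment rate ≈ 7.93%.

Employed = 6.17 + 14.55 + 80.15 = 100.87 million (anyone who worked, including part-time for economic reasons, counts as employed).
Unemployed = 7.03 + 1.66 = 8.69 million (jobless and actively searching, or on temporary layoff).
Labor force = 100.87 + 8.69 = 109.56 million.
Unemployment rate = 8.69 / 109.56 = 7.93%.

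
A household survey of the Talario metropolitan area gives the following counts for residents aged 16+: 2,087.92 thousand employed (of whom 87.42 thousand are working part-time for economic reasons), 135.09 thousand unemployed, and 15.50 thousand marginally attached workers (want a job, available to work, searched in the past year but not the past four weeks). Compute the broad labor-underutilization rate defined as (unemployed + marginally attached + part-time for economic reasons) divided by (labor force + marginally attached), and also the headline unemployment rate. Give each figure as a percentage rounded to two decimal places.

Broad underutilization rate ≈ 10.63%; headline unemployment rate ≈ 6.08%.

Labor force = 2,087.92 + 135.09 = 2,223.01 thousand.
Numerator = 135.09 + 15.50 + 87.42 = 238.01 thousand.
Denominator = 2,223.01 + 15.50 = 2,238.51 thousand.
Broad rate = 238.01 / 2,238.51 = 10.63%.
Headline unemployment rate = 135.09 / 2,223.01 = 6.08%.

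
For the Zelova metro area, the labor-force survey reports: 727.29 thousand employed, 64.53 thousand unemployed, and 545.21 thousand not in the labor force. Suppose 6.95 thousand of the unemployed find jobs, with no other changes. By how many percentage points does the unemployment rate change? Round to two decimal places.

The unemployment rate changes by −0.88 percentage points.

Initially, labor force = 727.29 + 64.53 = 791.82 thousand, so u = 64.53/791.82 = 8.15%.
After the change, unemployed falls and employed rises by 6.95; labor force unchanged → E = 734.24, U = 57.58, labor force = 791.82 thousand.
New unemployment rate = 57.58 / 791.82 = 7.27%.
Change = 7.27% − 8.15% = −0.88 percentage points.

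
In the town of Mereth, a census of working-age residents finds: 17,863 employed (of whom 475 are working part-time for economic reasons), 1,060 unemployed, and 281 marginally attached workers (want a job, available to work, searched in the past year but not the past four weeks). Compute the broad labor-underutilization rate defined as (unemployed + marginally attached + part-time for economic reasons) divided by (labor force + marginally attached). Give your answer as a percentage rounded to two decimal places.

Broad underutilization rate ≈ 9.46%.

Labor force = 17,863 + 1,060 = 18,923.
Numerator = 1,060 + 281 + 475 = 1,816.
Denominator = 18,923 + 281 = 19,204.
Broad rate = 1,816 / 19,204 = 9.46%.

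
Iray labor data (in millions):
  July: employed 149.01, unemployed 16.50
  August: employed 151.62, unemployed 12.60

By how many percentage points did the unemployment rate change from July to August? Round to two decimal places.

July: labor force = 149.01 + 16.50 = 165.51; u = 16.50/165.51 = 9.97%.
August: labor force = 151.62 + 12.60 = 164.22; u = 12.60/164.22 = 7.67%.
Change = 7.67% − 9.97% = −2.30 pp.

The unemployment rate changed by −2.30 percentage points.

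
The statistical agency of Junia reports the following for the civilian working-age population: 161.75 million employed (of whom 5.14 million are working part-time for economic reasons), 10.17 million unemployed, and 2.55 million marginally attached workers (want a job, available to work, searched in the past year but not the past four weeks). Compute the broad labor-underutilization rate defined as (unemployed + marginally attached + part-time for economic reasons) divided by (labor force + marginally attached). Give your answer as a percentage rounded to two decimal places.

Broad underutilization rate ≈ 10.24%.

Labor force = 161.75 + 10.17 = 171.92 million.
Numerator = 10.17 + 2.55 + 5.14 = 17.86 million.
Denominator = 171.92 + 2.55 = 174.47 million.
Broad rate = 17.86 / 174.47 = 10.24%.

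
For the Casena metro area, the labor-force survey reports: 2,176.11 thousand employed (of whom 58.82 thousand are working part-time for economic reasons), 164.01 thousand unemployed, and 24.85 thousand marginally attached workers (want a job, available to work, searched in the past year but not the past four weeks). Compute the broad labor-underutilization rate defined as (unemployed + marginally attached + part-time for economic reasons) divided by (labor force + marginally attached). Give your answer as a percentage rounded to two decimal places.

Labor force = 2,176.11 + 164.01 = 2,340.12 thousand.
Numerator = 164.01 + 24.85 + 58.82 = 247.68 thousand.
Denominator = 2,340.12 + 24.85 = 2,364.97 thousand.
Broad rate = 247.68 / 2,364.97 = 10.47%.

Broad underutilization rate ≈ 10.47%.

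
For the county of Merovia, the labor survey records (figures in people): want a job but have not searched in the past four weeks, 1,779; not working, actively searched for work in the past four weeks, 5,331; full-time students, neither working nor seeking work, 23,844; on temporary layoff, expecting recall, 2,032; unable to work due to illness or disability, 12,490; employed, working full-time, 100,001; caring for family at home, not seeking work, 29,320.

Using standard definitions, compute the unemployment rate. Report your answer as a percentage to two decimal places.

Employed = 100,001.
Unemployed = 5,331 + 2,032 = 7,363 (jobless and actively searching, or on temporary layoff).
Labor force = 100,001 + 7,363 = 107,364.
Unemployment rate = 7,363 / 107,364 = 6.86%.

Unemployment rate ≈ 6.86%.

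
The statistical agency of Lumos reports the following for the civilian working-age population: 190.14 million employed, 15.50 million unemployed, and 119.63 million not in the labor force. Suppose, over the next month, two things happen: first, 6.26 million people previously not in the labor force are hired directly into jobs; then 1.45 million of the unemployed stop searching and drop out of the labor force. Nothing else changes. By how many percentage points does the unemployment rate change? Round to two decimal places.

The unemployment rate changes by −0.86 percentage points.

Initially, labor force = 190.14 + 15.50 = 205.64 million, so u = 15.50/205.64 = 7.54%.
After the first change, employed and labor force both rise by 6.26; unemployed unchanged → E = 196.40, U = 15.50, labor force = 211.90 million.
After the second change, unemployed and labor force both fall by 1.45 → E = 196.40, U = 14.05, labor force = 210.45 million.
New unemployment rate = 14.05 / 210.45 = 6.68%.
Change = 6.68% − 7.54% = −0.86 percentage points.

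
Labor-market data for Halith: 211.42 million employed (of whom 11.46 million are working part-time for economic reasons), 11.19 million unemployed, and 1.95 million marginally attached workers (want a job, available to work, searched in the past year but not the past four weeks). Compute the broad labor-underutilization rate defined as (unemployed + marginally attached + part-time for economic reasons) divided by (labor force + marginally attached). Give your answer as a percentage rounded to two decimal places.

Broad underutilization rate ≈ 10.95%.

Labor force = 211.42 + 11.19 = 222.61 million.
Numerator = 11.19 + 1.95 + 11.46 = 24.60 million.
Denominator = 222.61 + 1.95 = 224.56 million.
Broad rate = 24.60 / 224.56 = 10.95%.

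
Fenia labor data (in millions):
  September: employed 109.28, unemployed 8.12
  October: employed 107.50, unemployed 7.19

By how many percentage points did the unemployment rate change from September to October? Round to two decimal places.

September: labor force = 109.28 + 8.12 = 117.40; u = 8.12/117.40 = 6.92%.
October: labor force = 107.50 + 7.19 = 114.69; u = 7.19/114.69 = 6.27%.
Change = 6.27% − 6.92% = −0.65 pp.

The unemployment rate changed by −0.65 percentage points.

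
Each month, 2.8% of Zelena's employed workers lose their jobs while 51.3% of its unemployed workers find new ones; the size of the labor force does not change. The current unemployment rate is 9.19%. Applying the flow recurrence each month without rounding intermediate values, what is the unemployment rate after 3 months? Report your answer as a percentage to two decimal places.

With a fixed labor force, u_{t+1} = u_t + s·(1−u_t) − f·u_t = u_t·(1−s−f) + s.
Here 1−s−f = 0.459 and s = 0.028.
u_1 = 0.091900 × 0.459 + 0.028 = 0.070182.
u_2 = 0.070182 × 0.459 + 0.028 = 0.060214.
u_3 = 0.060214 × 0.459 + 0.028 = 0.055638.

Unemployment rate after three months ≈ 5.56%.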